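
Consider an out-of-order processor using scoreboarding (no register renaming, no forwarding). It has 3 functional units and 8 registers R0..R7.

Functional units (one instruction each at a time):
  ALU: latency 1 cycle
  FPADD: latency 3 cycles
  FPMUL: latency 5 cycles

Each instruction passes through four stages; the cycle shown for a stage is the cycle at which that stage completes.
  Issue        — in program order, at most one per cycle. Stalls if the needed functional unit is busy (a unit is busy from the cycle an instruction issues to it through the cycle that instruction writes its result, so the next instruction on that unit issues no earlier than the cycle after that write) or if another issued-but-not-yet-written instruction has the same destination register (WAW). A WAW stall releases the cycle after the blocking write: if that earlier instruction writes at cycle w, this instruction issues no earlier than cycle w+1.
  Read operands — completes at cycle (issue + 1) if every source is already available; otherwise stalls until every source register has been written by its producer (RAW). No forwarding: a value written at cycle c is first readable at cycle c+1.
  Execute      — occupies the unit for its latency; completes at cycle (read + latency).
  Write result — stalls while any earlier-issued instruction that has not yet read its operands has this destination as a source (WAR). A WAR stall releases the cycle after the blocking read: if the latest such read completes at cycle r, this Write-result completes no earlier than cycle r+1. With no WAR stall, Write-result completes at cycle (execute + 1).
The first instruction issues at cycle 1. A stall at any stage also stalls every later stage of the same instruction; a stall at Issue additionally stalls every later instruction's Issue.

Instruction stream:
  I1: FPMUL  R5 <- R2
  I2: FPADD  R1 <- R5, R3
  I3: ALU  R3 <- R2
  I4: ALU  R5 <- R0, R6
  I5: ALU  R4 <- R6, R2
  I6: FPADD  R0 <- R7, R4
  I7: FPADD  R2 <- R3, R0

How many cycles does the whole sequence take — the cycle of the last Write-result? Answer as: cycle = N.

cycle = 29

c1: issue I1 (FPMUL)
c2: I1 read-ops; issue I2 (FPADD)
c3: issue I3 (ALU)
c4: I3 read-ops
c5: I3 finished on ALU
c7: I1 finished on FPMUL
c8: I1→R5
c9: I2 read-ops
c10: I3→R3
c11: issue I4 (ALU)
c12: I2 finished on FPADD; I4 read-ops
c13: I2→R1; I4 finished on ALU
c14: I4→R5
c15: issue I5 (ALU)
c16: I5 read-ops; issue I6 (FPADD)
c17: I5 finished on ALU
c18: I5→R4
c19: I6 read-ops
c22: I6 finished on FPADD
c23: I6→R0
c24: issue I7 (FPADD)
c25: I7 read-ops
c28: I7 finished on FPADD
c29: I7→R2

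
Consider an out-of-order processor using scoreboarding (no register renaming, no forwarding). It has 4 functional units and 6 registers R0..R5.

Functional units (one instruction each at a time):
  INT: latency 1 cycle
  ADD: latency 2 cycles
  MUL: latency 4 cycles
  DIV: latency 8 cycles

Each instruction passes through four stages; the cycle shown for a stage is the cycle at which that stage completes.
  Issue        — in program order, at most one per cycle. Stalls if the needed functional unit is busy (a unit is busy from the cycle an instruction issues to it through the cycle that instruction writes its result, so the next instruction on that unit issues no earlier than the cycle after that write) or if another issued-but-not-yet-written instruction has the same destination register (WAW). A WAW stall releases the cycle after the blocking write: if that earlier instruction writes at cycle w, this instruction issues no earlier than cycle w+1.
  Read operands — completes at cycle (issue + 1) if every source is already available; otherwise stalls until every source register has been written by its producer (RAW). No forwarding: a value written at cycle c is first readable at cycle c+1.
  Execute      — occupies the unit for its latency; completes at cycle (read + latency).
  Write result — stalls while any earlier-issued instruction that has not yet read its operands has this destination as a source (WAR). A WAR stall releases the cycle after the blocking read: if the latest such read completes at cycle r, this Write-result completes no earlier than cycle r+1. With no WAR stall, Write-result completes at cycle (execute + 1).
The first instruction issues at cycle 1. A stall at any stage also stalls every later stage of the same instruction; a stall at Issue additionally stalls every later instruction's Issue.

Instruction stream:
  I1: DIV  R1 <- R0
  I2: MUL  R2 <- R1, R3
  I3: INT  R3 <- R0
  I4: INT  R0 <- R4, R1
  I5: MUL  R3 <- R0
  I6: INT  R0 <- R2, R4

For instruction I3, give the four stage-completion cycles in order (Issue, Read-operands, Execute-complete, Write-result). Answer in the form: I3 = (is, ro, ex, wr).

I3 = (3, 4, 5, 13)

[I1] 1/2/10/11
[I2] 2/12/16/17  (RAW R1: wait I1 write@11)
[I3] 3/4/5/13  (WAR R3: wait I2 read@12)
[I4] 14/15/16/17  (struct: INT busy until I3 writes@13)
[I5] 18/19/23/24  (struct: MUL busy until I2 writes@17)
[I6] 19/20/21/22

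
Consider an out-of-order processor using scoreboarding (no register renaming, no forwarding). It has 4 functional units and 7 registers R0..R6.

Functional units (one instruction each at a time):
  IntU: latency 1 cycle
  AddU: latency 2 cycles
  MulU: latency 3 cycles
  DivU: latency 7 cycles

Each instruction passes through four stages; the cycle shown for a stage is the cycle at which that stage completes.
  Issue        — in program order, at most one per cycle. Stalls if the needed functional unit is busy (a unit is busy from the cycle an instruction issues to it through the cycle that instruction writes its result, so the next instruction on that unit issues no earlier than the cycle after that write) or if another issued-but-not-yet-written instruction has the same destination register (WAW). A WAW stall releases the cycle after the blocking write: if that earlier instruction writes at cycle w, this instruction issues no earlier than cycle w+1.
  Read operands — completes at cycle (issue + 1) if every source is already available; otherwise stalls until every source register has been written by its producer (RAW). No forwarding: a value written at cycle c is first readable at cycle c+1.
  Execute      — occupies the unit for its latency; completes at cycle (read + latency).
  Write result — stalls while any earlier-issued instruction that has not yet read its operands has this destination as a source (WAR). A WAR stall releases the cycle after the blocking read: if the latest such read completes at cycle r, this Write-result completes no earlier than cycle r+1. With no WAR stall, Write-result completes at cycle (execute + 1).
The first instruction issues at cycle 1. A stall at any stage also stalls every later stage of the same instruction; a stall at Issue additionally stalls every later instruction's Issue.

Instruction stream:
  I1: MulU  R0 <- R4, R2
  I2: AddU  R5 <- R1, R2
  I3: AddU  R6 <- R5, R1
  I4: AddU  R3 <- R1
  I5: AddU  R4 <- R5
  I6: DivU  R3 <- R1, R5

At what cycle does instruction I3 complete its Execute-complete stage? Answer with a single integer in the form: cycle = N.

cycle = 10

  I1 | 1 | 2 | 5 | 6
  I2 | 2 | 3 | 5 | 6
  I3 | 7 | 8 | 10 | 11   struct: AddU busy until I2 writes@6
  I4 | 12 | 13 | 15 | 16   struct: AddU busy until I3 writes@11
  I5 | 17 | 18 | 20 | 21   struct: AddU busy until I4 writes@16
  I6 | 18 | 19 | 26 | 27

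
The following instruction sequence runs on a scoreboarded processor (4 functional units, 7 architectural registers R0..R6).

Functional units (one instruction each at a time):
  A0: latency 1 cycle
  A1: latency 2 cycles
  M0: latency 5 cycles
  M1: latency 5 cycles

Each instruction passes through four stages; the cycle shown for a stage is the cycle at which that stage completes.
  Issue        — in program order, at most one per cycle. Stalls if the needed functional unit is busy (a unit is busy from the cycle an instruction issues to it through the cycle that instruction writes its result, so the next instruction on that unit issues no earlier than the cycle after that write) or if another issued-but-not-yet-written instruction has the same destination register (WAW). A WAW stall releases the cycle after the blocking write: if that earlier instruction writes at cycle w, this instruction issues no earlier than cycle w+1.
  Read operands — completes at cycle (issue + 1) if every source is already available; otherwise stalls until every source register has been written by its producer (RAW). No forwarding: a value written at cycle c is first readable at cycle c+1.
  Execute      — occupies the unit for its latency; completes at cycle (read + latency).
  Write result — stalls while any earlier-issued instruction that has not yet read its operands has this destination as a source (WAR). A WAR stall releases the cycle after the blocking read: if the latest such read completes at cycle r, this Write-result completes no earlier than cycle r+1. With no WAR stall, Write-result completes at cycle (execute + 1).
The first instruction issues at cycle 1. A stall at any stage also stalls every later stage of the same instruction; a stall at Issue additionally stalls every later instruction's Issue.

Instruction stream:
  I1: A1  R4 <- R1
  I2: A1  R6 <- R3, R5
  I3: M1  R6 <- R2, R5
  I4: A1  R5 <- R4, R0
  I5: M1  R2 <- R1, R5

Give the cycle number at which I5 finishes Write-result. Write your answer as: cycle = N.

cycle = 26

[1] issue I1 (A1)
[2] I1 read-ops
[4] I1 finished on A1
[5] I1→R4
[6] issue I2 (A1)
[7] I2 read-ops
[9] I2 finished on A1
[10] I2→R6
[11] issue I3 (M1)
[12] I3 read-ops; issue I4 (A1)
[13] I4 read-ops
[15] I4 finished on A1
[16] I4→R5
[17] I3 finished on M1
[18] I3→R6
[19] issue I5 (M1)
[20] I5 read-ops
[25] I5 finished on M1
[26] I5→R2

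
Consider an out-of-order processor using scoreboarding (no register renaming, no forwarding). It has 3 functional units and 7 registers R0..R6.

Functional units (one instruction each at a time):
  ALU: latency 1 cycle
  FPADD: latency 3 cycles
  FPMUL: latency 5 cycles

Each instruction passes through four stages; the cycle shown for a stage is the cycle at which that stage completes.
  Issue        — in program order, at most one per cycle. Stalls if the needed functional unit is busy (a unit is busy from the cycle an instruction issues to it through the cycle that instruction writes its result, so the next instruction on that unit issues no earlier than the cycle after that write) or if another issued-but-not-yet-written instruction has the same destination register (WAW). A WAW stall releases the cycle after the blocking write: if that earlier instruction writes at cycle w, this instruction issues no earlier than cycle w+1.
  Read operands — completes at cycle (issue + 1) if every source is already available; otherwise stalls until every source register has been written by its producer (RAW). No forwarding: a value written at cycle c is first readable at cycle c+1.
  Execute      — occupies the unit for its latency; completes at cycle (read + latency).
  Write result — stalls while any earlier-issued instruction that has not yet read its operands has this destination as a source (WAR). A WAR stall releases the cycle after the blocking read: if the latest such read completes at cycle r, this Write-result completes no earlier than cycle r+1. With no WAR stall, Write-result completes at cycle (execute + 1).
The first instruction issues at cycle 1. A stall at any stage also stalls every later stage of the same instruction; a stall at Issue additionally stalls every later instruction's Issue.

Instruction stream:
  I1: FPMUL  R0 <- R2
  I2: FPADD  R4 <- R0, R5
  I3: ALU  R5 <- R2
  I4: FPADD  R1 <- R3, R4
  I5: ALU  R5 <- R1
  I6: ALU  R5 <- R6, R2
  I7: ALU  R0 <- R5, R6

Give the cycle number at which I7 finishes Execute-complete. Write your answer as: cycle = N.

I1  is:1  ro:2  ex:7  wr:8
I2  is:2  ro:9  ex:12  wr:13  — RAW R0: wait I1 write@8
I3  is:3  ro:4  ex:5  wr:10  — WAR R5: wait I2 read@9
I4  is:14  ro:15  ex:18  wr:19  — struct: FPADD busy until I2 writes@13
I5  is:15  ro:20  ex:21  wr:22  — RAW R1: wait I4 write@19
I6  is:23  ro:24  ex:25  wr:26  — struct: ALU busy until I5 writes@22
I7  is:27  ro:28  ex:29  wr:30  — struct: ALU busy until I6 writes@26

cycle = 29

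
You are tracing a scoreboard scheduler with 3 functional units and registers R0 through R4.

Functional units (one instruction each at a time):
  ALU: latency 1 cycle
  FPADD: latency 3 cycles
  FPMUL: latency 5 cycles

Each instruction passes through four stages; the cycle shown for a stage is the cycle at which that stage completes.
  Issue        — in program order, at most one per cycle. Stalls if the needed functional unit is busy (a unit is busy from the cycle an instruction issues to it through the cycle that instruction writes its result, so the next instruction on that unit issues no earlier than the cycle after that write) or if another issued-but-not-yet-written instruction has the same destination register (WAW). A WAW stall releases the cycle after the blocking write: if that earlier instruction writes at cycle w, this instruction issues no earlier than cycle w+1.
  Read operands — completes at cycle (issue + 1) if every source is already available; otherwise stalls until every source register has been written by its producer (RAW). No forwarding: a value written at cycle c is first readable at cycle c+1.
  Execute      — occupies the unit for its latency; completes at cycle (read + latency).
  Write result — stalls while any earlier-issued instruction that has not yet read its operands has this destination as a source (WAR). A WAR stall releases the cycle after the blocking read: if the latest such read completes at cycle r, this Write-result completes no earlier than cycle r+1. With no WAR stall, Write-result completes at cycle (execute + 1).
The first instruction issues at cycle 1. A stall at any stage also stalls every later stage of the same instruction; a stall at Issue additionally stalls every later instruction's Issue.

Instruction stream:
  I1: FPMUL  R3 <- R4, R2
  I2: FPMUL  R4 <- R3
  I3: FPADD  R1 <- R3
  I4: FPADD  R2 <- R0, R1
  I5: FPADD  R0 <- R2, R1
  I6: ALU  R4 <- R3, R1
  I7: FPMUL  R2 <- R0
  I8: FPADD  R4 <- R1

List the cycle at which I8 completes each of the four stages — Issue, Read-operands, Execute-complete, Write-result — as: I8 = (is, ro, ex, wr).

c1: I1→FPMUL
c2: I1 RO
c7: I1 EX
c8: I1 WR R3
c9: I2→FPMUL
c10: I2 RO; I3→FPADD
c11: I3 RO
c14: I3 EX
c15: I2 EX; I3 WR R1
c16: I2 WR R4; I4→FPADD
c17: I4 RO
c20: I4 EX
c21: I4 WR R2
c22: I5→FPADD
c23: I5 RO; I6→ALU
c24: I6 RO; I7→FPMUL
c25: I6 EX
c26: I5 EX; I6 WR R4
c27: I5 WR R0
c28: I7 RO; I8→FPADD
c29: I8 RO
c32: I8 EX
c33: I7 EX; I8 WR R4
c34: I7 WR R2

I8 = (28, 29, 32, 33)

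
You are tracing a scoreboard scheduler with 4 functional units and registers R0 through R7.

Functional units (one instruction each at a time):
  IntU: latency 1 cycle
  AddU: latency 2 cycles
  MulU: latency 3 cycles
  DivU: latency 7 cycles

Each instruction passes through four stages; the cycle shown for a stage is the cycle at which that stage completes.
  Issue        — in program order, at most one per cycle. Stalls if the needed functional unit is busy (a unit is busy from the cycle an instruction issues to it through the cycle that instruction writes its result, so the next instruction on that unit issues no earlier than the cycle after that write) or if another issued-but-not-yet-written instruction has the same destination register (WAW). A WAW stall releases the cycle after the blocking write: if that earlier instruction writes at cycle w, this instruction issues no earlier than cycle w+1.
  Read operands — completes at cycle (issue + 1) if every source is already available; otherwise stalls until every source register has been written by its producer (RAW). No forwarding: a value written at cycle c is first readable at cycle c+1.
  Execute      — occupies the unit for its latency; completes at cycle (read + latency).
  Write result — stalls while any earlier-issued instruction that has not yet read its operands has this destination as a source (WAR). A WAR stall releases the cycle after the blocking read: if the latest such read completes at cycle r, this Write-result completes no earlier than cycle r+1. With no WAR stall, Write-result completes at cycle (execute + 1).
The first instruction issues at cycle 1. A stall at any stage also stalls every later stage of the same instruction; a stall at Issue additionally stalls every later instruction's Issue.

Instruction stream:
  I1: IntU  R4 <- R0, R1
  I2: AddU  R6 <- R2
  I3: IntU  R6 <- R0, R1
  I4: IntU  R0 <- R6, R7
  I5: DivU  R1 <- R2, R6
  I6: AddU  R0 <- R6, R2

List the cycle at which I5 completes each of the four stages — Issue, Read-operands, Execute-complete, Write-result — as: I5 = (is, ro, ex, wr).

I5 = (12, 13, 20, 21)

  I1 | 1 | 2 | 3 | 4
  I2 | 2 | 3 | 5 | 6
  I3 | 7 | 8 | 9 | 10   WAW R6: wait I2 write@6
  I4 | 11 | 12 | 13 | 14   struct: IntU busy until I3 writes@10
  I5 | 12 | 13 | 20 | 21
  I6 | 15 | 16 | 18 | 19   WAW R0: wait I4 write@14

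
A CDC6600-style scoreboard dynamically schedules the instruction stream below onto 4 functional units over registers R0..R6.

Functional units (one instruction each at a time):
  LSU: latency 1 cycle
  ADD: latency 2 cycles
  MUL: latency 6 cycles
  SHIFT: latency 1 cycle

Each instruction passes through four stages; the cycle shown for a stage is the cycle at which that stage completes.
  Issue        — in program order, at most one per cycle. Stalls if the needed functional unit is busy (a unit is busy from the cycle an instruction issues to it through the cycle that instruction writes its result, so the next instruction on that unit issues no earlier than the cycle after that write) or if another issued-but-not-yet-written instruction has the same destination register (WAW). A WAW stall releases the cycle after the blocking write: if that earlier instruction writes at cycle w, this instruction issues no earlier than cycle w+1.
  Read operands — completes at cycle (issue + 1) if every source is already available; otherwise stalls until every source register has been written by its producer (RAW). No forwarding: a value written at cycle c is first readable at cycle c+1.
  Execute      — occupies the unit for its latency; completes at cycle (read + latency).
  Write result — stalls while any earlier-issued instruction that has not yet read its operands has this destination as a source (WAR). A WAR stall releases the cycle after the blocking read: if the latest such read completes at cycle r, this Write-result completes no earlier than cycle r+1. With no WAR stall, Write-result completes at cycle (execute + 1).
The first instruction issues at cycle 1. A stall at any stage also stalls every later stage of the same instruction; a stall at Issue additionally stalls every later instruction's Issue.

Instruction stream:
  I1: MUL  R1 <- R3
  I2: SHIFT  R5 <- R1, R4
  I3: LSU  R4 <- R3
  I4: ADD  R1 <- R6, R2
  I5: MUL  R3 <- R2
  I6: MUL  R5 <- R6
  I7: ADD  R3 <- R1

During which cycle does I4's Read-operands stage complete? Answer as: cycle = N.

cycle = 11

c1: I1 issues→MUL
c2: I1 reads | I2 issues→SHIFT
c3: I3 issues→LSU
c4: I3 reads
c5: I3 exec-done
c8: I1 exec-done
c9: I1 writes R1
c10: I2 reads | I4 issues→ADD
c11: I2 exec-done | I3 writes R4 | I4 reads | I5 issues→MUL
c12: I2 writes R5 | I5 reads
c13: I4 exec-done
c14: I4 writes R1
c18: I5 exec-done
c19: I5 writes R3
c20: I6 issues→MUL
c21: I6 reads | I7 issues→ADD
c22: I7 reads
c24: I7 exec-done
c25: I7 writes R3
c27: I6 exec-done
c28: I6 writes R5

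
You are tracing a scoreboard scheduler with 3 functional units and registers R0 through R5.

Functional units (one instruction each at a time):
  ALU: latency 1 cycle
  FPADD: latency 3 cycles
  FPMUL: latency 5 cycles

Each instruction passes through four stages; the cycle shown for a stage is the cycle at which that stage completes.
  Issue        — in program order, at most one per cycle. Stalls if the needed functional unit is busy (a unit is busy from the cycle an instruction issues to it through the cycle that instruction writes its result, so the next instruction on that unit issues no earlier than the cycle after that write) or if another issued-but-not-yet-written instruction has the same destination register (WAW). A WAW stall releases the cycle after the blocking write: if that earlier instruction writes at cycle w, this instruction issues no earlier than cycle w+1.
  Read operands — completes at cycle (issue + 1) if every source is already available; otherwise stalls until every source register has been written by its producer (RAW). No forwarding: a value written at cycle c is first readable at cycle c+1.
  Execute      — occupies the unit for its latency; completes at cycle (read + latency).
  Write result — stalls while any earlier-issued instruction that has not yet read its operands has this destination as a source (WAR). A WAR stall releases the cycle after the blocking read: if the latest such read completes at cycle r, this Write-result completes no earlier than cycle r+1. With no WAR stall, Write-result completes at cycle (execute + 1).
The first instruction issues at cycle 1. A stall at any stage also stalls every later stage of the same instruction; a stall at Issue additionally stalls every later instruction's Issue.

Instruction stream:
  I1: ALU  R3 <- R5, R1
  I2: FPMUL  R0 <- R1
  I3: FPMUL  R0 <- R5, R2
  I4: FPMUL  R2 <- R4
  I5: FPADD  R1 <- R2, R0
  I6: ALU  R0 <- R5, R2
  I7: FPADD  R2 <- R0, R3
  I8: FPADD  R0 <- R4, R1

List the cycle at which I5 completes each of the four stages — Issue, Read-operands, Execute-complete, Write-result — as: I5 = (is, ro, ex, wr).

c1: issue I1 (ALU)
c2: I1 read-ops · issue I2 (FPMUL)
c3: I1 finished on ALU · I2 read-ops
c4: I1→R3
c8: I2 finished on FPMUL
c9: I2→R0
c10: issue I3 (FPMUL)
c11: I3 read-ops
c16: I3 finished on FPMUL
c17: I3→R0
c18: issue I4 (FPMUL)
c19: I4 read-ops · issue I5 (FPADD)
c20: issue I6 (ALU)
c24: I4 finished on FPMUL
c25: I4→R2
c26: I5 read-ops · I6 read-ops
c27: I6 finished on ALU
c28: I6→R0
c29: I5 finished on FPADD
c30: I5→R1
c31: issue I7 (FPADD)
c32: I7 read-ops
c35: I7 finished on FPADD
c36: I7→R2
c37: issue I8 (FPADD)
c38: I8 read-ops
c41: I8 finished on FPADD
c42: I8→R0

I5 = (19, 26, 29, 30)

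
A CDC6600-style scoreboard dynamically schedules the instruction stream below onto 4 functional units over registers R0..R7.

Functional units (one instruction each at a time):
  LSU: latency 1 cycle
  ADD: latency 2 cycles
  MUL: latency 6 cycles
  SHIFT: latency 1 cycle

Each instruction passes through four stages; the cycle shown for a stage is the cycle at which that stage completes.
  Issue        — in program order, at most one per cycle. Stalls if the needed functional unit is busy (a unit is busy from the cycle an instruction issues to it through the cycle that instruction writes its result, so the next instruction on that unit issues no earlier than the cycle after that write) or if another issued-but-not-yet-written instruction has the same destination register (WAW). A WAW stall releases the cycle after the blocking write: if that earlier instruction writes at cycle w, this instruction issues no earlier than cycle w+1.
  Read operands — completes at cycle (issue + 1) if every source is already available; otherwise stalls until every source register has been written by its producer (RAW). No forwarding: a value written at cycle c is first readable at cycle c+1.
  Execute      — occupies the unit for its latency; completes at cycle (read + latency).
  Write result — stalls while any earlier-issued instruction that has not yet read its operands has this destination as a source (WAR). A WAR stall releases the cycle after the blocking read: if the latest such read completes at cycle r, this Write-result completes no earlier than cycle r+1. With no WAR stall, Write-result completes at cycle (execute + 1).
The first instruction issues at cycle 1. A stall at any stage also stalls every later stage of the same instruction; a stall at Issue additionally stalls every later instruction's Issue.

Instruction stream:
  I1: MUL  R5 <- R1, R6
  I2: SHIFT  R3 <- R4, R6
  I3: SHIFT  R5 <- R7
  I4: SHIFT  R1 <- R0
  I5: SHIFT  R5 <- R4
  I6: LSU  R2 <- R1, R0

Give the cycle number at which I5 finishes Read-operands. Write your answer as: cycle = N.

cycle = 19

I1: IS=1 RO=2 EX=8 WR=9
I2: IS=2 RO=3 EX=4 WR=5
I3: IS=10 RO=11 EX=12 WR=13  [WAW R5: wait I1 write@9]
I4: IS=14 RO=15 EX=16 WR=17  [struct: SHIFT busy until I3 writes@13]
I5: IS=18 RO=19 EX=20 WR=21  [struct: SHIFT busy until I4 writes@17]
I6: IS=19 RO=20 EX=21 WR=22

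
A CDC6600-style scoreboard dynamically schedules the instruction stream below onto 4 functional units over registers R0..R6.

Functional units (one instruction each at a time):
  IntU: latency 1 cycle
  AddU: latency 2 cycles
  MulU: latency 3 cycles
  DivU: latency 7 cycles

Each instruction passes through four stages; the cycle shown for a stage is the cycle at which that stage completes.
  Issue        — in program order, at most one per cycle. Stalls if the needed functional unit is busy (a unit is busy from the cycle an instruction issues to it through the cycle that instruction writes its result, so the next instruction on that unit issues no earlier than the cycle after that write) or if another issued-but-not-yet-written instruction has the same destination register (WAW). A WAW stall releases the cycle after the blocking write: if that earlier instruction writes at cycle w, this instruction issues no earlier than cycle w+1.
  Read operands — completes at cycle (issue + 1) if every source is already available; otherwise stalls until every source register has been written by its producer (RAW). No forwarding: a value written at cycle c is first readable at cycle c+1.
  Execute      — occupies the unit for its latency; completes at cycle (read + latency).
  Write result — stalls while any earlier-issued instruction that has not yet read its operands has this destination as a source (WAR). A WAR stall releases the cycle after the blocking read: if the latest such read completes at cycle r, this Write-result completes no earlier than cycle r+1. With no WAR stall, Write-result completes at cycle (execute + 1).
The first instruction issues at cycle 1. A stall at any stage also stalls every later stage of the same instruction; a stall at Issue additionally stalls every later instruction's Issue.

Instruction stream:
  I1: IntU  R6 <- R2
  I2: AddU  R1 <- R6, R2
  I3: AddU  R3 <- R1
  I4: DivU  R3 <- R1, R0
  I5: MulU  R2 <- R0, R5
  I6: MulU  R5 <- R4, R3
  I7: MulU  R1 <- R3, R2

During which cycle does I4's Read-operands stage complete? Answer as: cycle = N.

t=1  I1→IntU
t=2  I1 RO; I2→AddU
t=3  I1 EX
t=4  I1 WR R6
t=5  I2 RO
t=7  I2 EX
t=8  I2 WR R1
t=9  I3→AddU
t=10  I3 RO
t=12  I3 EX
t=13  I3 WR R3
t=14  I4→DivU
t=15  I4 RO; I5→MulU
t=16  I5 RO
t=19  I5 EX
t=20  I5 WR R2
t=21  I6→MulU
t=22  I4 EX
t=23  I4 WR R3
t=24  I6 RO
t=27  I6 EX
t=28  I6 WR R5
t=29  I7→MulU
t=30  I7 RO
t=33  I7 EX
t=34  I7 WR R1

cycle = 15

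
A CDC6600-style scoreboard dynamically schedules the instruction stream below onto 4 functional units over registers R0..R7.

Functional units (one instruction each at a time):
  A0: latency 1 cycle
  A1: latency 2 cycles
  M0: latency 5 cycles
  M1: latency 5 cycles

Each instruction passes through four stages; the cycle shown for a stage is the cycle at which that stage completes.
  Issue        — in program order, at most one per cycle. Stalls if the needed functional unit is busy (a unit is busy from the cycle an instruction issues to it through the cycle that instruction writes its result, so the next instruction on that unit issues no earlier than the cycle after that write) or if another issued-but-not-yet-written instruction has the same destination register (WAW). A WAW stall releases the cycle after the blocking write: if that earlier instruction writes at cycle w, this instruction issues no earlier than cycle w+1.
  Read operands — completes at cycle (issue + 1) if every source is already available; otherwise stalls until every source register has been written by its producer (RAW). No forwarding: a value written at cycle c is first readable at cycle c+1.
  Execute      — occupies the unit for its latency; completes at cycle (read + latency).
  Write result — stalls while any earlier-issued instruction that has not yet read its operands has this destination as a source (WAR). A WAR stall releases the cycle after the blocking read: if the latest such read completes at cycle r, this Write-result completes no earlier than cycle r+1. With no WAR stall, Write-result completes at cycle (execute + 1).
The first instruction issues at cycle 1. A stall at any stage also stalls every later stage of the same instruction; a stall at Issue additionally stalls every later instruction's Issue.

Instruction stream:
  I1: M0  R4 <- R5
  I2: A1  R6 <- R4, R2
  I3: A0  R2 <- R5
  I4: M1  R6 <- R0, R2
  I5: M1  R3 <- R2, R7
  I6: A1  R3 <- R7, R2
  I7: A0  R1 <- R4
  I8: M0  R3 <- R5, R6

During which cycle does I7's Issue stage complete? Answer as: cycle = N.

I1: IS=1 RO=2 EX=7 WR=8
I2: IS=2 RO=9 EX=11 WR=12  [RAW R4: wait I1 write@8]
I3: IS=3 RO=4 EX=5 WR=10  [WAR R2: wait I2 read@9]
I4: IS=13 RO=14 EX=19 WR=20  [WAW R6: wait I2 write@12]
I5: IS=21 RO=22 EX=27 WR=28  [struct: M1 busy until I4 writes@20]
I6: IS=29 RO=30 EX=32 WR=33  [WAW R3: wait I5 write@28]
I7: IS=30 RO=31 EX=32 WR=33
I8: IS=34 RO=35 EX=40 WR=41  [WAW R3: wait I6 write@33]

cycle = 30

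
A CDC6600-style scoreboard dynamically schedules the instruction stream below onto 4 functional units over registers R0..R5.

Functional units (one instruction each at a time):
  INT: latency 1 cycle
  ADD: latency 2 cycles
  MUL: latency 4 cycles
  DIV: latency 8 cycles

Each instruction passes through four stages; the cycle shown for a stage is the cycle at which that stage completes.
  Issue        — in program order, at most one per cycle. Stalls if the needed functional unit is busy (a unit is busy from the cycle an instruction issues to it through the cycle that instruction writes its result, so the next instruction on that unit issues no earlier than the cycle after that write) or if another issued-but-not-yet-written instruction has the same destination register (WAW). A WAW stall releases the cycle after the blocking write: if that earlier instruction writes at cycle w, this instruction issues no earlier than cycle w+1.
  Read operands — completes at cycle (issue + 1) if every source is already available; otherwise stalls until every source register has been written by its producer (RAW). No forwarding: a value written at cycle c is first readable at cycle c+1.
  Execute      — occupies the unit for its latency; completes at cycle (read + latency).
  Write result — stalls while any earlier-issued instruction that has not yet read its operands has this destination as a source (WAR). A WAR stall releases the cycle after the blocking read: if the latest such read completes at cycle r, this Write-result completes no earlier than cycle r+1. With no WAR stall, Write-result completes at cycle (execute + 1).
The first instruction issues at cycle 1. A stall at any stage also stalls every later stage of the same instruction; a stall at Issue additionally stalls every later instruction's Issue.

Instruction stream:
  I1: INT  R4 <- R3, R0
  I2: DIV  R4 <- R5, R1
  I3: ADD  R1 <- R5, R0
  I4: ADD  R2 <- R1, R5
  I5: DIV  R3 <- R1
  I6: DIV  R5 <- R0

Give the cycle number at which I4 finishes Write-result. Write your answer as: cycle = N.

t=1  issue I1 (INT)
t=2  I1 read-ops
t=3  I1 finished on INT
t=4  I1→R4
t=5  issue I2 (DIV)
t=6  I2 read-ops · issue I3 (ADD)
t=7  I3 read-ops
t=9  I3 finished on ADD
t=10  I3→R1
t=11  issue I4 (ADD)
t=12  I4 read-ops
t=14  I2 finished on DIV · I4 finished on ADD
t=15  I2→R4 · I4→R2
t=16  issue I5 (DIV)
t=17  I5 read-ops
t=25  I5 finished on DIV
t=26  I5→R3
t=27  issue I6 (DIV)
t=28  I6 read-ops
t=36  I6 finished on DIV
t=37  I6→R5

cycle = 15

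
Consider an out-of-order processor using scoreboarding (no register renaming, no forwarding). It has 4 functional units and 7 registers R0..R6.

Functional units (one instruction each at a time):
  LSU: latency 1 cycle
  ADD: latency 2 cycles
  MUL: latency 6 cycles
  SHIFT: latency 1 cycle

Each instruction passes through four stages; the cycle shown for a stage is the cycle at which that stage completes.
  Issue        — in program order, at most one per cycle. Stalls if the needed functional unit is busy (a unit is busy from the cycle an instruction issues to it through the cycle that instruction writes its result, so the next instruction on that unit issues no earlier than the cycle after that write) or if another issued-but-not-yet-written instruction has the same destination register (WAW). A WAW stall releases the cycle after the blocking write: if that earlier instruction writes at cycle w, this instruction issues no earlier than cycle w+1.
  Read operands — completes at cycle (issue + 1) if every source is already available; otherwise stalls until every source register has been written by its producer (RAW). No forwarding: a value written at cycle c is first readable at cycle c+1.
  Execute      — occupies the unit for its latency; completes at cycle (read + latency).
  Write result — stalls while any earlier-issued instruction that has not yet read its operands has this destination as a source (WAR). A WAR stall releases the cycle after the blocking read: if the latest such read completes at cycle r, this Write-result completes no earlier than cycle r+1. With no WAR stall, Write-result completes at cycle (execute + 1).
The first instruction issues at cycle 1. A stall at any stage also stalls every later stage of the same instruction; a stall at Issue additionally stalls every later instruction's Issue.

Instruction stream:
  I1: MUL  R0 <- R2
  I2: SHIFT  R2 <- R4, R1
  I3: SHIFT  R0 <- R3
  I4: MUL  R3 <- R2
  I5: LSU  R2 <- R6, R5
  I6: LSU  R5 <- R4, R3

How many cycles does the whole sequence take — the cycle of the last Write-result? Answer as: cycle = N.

[1] I1 issues→MUL
[2] I1 reads; I2 issues→SHIFT
[3] I2 reads
[4] I2 exec-done
[5] I2 writes R2
[8] I1 exec-done
[9] I1 writes R0
[10] I3 issues→SHIFT
[11] I3 reads; I4 issues→MUL
[12] I3 exec-done; I4 reads; I5 issues→LSU
[13] I3 writes R0; I5 reads
[14] I5 exec-done
[15] I5 writes R2
[16] I6 issues→LSU
[18] I4 exec-done
[19] I4 writes R3
[20] I6 reads
[21] I6 exec-done
[22] I6 writes R5

cycle = 22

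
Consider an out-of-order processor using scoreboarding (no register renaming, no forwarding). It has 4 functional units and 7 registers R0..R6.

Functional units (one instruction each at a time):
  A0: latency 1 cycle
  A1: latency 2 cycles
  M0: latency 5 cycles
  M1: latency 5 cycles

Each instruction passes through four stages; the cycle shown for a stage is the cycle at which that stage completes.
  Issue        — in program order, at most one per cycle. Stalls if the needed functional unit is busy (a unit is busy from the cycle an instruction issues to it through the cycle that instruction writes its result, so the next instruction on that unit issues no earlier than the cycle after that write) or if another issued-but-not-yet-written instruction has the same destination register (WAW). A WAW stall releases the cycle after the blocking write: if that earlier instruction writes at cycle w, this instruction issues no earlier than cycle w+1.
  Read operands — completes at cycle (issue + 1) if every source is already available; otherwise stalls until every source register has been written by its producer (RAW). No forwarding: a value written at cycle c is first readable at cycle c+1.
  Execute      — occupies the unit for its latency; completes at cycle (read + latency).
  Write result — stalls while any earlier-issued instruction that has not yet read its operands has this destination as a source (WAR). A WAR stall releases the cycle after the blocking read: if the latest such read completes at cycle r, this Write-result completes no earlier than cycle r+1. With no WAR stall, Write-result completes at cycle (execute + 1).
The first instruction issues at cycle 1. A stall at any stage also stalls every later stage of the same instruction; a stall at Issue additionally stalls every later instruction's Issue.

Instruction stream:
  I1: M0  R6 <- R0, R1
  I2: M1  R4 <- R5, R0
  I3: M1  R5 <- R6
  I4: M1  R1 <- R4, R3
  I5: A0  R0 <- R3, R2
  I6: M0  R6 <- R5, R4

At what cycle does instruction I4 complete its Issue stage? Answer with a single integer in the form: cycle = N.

I1 -> (1, 2, 7, 8)
I2 -> (2, 3, 8, 9)
I3 -> (10, 11, 16, 17)  // struct: M1 busy until I2 writes@9
I4 -> (18, 19, 24, 25)  // struct: M1 busy until I3 writes@17
I5 -> (19, 20, 21, 22)
I6 -> (20, 21, 26, 27)

cycle = 18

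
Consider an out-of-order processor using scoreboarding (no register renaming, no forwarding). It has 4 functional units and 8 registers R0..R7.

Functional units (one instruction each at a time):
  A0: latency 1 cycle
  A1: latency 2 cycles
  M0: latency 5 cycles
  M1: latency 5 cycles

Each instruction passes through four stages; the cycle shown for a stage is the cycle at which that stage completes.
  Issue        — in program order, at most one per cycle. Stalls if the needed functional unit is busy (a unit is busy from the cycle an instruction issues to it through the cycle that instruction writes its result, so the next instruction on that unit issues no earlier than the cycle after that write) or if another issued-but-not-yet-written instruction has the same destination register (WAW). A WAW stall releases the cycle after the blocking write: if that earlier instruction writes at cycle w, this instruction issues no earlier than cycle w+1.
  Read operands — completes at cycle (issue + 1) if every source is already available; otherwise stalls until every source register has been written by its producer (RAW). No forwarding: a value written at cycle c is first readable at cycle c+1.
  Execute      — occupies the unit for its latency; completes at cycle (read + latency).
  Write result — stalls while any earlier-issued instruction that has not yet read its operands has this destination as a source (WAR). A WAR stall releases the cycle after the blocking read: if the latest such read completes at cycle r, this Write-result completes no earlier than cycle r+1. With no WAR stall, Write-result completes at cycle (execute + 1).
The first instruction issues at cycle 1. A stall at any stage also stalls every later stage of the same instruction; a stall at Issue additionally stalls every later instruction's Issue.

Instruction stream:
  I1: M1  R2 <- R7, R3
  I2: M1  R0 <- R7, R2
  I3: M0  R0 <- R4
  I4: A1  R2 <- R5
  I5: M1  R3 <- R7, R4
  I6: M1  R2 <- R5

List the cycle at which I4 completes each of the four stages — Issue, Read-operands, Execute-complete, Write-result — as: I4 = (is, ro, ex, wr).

[I1] 1/2/7/8
[I2] 9/10/15/16  (struct: M1 busy until I1 writes@8)
[I3] 17/18/23/24  (WAW R0: wait I2 write@16)
[I4] 18/19/21/22
[I5] 19/20/25/26
[I6] 27/28/33/34  (struct: M1 busy until I5 writes@26)

I4 = (18, 19, 21, 22)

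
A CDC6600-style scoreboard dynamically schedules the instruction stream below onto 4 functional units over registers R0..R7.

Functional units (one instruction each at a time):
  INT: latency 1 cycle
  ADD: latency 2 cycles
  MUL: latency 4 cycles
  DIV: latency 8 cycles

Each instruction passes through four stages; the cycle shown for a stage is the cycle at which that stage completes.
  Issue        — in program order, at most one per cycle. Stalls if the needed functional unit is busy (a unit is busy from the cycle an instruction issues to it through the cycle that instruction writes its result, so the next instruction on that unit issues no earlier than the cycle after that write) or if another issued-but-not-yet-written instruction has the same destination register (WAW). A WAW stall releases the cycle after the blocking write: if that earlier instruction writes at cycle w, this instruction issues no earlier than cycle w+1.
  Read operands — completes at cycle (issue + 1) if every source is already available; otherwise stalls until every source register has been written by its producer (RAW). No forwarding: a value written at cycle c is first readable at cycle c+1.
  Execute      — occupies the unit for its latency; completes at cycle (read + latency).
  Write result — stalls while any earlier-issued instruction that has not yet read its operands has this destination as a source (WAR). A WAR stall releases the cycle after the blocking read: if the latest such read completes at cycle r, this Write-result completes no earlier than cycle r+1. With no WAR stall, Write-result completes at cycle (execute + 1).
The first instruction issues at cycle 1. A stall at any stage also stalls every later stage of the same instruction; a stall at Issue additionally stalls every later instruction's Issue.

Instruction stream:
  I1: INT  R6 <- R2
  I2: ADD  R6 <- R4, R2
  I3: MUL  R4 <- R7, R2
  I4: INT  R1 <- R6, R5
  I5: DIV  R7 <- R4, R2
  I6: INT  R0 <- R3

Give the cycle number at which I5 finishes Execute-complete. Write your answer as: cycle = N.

I1  is:1  ro:2  ex:3  wr:4
I2  is:5  ro:6  ex:8  wr:9  — WAW R6: wait I1 write@4
I3  is:6  ro:7  ex:11  wr:12
I4  is:7  ro:10  ex:11  wr:12  — RAW R6: wait I2 write@9
I5  is:8  ro:13  ex:21  wr:22  — RAW R4: wait I3 write@12
I6  is:13  ro:14  ex:15  wr:16  — struct: INT busy until I4 writes@12

cycle = 21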